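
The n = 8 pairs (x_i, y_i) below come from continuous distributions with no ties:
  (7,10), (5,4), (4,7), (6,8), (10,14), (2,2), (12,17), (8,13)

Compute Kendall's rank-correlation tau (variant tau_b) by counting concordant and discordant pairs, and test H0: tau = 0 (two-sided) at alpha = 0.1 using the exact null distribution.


Step 1: Enumerate the 28 unordered pairs (i,j) with i<j and classify each by sign(x_j-x_i) * sign(y_j-y_i).
  (1,2):dx=-2,dy=-6->C; (1,3):dx=-3,dy=-3->C; (1,4):dx=-1,dy=-2->C; (1,5):dx=+3,dy=+4->C
  (1,6):dx=-5,dy=-8->C; (1,7):dx=+5,dy=+7->C; (1,8):dx=+1,dy=+3->C; (2,3):dx=-1,dy=+3->D
  (2,4):dx=+1,dy=+4->C; (2,5):dx=+5,dy=+10->C; (2,6):dx=-3,dy=-2->C; (2,7):dx=+7,dy=+13->C
  (2,8):dx=+3,dy=+9->C; (3,4):dx=+2,dy=+1->C; (3,5):dx=+6,dy=+7->C; (3,6):dx=-2,dy=-5->C
  (3,7):dx=+8,dy=+10->C; (3,8):dx=+4,dy=+6->C; (4,5):dx=+4,dy=+6->C; (4,6):dx=-4,dy=-6->C
  (4,7):dx=+6,dy=+9->C; (4,8):dx=+2,dy=+5->C; (5,6):dx=-8,dy=-12->C; (5,7):dx=+2,dy=+3->C
  (5,8):dx=-2,dy=-1->C; (6,7):dx=+10,dy=+15->C; (6,8):dx=+6,dy=+11->C; (7,8):dx=-4,dy=-4->C
Step 2: C = 27, D = 1, total pairs = 28.
Step 3: tau = (C - D)/(n(n-1)/2) = (27 - 1)/28 = 0.928571.
Step 4: Exact two-sided p-value (enumerate n! = 40320 permutations of y under H0): p = 0.000397.
Step 5: alpha = 0.1. reject H0.

tau_b = 0.9286 (C=27, D=1), p = 0.000397, reject H0.


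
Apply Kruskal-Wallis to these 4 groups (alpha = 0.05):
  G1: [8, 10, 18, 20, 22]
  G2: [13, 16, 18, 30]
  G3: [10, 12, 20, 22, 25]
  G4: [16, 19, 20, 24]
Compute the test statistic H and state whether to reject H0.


Step 1: Combine all N = 18 observations and assign midranks.
sorted (value, group, rank): (8,G1,1), (10,G1,2.5), (10,G3,2.5), (12,G3,4), (13,G2,5), (16,G2,6.5), (16,G4,6.5), (18,G1,8.5), (18,G2,8.5), (19,G4,10), (20,G1,12), (20,G3,12), (20,G4,12), (22,G1,14.5), (22,G3,14.5), (24,G4,16), (25,G3,17), (30,G2,18)
Step 2: Sum ranks within each group.
R_1 = 38.5 (n_1 = 5)
R_2 = 38 (n_2 = 4)
R_3 = 50 (n_3 = 5)
R_4 = 44.5 (n_4 = 4)
Step 3: H = 12/(N(N+1)) * sum(R_i^2/n_i) - 3(N+1)
     = 12/(18*19) * (38.5^2/5 + 38^2/4 + 50^2/5 + 44.5^2/4) - 3*19
     = 0.035088 * 1652.51 - 57
     = 0.982895.
Step 4: Ties present; correction factor C = 1 - 48/(18^3 - 18) = 0.991744. Corrected H = 0.982895 / 0.991744 = 0.991077.
Step 5: Under H0, H ~ chi^2(3); p-value = 0.803411.
Step 6: alpha = 0.05. fail to reject H0.

H = 0.9911, df = 3, p = 0.803411, fail to reject H0.


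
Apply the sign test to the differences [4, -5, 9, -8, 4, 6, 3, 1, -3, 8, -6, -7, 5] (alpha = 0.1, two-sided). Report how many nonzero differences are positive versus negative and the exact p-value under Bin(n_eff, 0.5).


Step 1: Discard zero differences. Original n = 13; n_eff = number of nonzero differences = 13.
Nonzero differences (with sign): +4, -5, +9, -8, +4, +6, +3, +1, -3, +8, -6, -7, +5
Step 2: Count signs: positive = 8, negative = 5.
Step 3: Under H0: P(positive) = 0.5, so the number of positives S ~ Bin(13, 0.5).
Step 4: Two-sided exact p-value = sum of Bin(13,0.5) probabilities at or below the observed probability = 0.581055.
Step 5: alpha = 0.1. fail to reject H0.

n_eff = 13, pos = 8, neg = 5, p = 0.581055, fail to reject H0.


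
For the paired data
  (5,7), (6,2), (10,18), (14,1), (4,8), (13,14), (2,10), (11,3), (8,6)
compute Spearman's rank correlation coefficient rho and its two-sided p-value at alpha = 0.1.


Step 1: Rank x and y separately (midranks; no ties here).
rank(x): 5->3, 6->4, 10->6, 14->9, 4->2, 13->8, 2->1, 11->7, 8->5
rank(y): 7->5, 2->2, 18->9, 1->1, 8->6, 14->8, 10->7, 3->3, 6->4
Step 2: d_i = R_x(i) - R_y(i); compute d_i^2.
  (3-5)^2=4, (4-2)^2=4, (6-9)^2=9, (9-1)^2=64, (2-6)^2=16, (8-8)^2=0, (1-7)^2=36, (7-3)^2=16, (5-4)^2=1
sum(d^2) = 150.
Step 3: rho = 1 - 6*150 / (9*(9^2 - 1)) = 1 - 900/720 = -0.250000.
Step 4: Under H0, t = rho * sqrt((n-2)/(1-rho^2)) = -0.6831 ~ t(7).
Step 5: Two-sided p-value from the t-distribution with 7 df = 0.516490.
Step 6: alpha = 0.1. fail to reject H0.

rho = -0.2500, p = 0.516490, fail to reject H0 at alpha = 0.1.


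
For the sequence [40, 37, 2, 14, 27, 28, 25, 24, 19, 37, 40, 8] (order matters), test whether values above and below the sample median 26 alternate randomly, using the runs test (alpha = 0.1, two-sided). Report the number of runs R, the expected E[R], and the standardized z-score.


Step 1: Compute median = 26; label A = above, B = below.
Labels in order: AABBAABBBAAB  (n_A = 6, n_B = 6)
Step 2: Count runs R = 6.
Step 3: Under H0 (random ordering), E[R] = 2*n_A*n_B/(n_A+n_B) + 1 = 2*6*6/12 + 1 = 7.0000.
        Var[R] = 2*n_A*n_B*(2*n_A*n_B - n_A - n_B) / ((n_A+n_B)^2 * (n_A+n_B-1)) = 4320/1584 = 2.7273.
        SD[R] = 1.6514.
Step 4: Continuity-corrected z = (R + 0.5 - E[R]) / SD[R] = (6 + 0.5 - 7.0000) / 1.6514 = -0.3028.
Step 5: Two-sided p-value via normal approximation = 2*(1 - Phi(|z|)) = 0.762069.
Step 6: alpha = 0.1. fail to reject H0.

R = 6, z = -0.3028, p = 0.762069, fail to reject H0.


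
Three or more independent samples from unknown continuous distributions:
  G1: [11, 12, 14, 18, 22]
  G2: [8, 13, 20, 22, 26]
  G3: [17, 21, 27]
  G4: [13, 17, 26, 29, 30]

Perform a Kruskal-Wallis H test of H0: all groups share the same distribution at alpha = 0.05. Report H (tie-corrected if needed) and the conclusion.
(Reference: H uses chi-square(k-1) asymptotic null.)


Step 1: Combine all N = 18 observations and assign midranks.
sorted (value, group, rank): (8,G2,1), (11,G1,2), (12,G1,3), (13,G2,4.5), (13,G4,4.5), (14,G1,6), (17,G3,7.5), (17,G4,7.5), (18,G1,9), (20,G2,10), (21,G3,11), (22,G1,12.5), (22,G2,12.5), (26,G2,14.5), (26,G4,14.5), (27,G3,16), (29,G4,17), (30,G4,18)
Step 2: Sum ranks within each group.
R_1 = 32.5 (n_1 = 5)
R_2 = 42.5 (n_2 = 5)
R_3 = 34.5 (n_3 = 3)
R_4 = 61.5 (n_4 = 5)
Step 3: H = 12/(N(N+1)) * sum(R_i^2/n_i) - 3(N+1)
     = 12/(18*19) * (32.5^2/5 + 42.5^2/5 + 34.5^2/3 + 61.5^2/5) - 3*19
     = 0.035088 * 1725.7 - 57
     = 3.550877.
Step 4: Ties present; correction factor C = 1 - 24/(18^3 - 18) = 0.995872. Corrected H = 3.550877 / 0.995872 = 3.565596.
Step 5: Under H0, H ~ chi^2(3); p-value = 0.312354.
Step 6: alpha = 0.05. fail to reject H0.

H = 3.5656, df = 3, p = 0.312354, fail to reject H0.


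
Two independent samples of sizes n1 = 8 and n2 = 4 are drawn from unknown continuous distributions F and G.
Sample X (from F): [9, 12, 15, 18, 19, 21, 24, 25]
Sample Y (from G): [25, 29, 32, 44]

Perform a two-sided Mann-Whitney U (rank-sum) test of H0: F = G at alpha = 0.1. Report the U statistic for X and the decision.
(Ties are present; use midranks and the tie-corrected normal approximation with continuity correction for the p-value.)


Step 1: Combine and sort all 12 observations; assign midranks.
sorted (value, group): (9,X), (12,X), (15,X), (18,X), (19,X), (21,X), (24,X), (25,X), (25,Y), (29,Y), (32,Y), (44,Y)
ranks: 9->1, 12->2, 15->3, 18->4, 19->5, 21->6, 24->7, 25->8.5, 25->8.5, 29->10, 32->11, 44->12
Step 2: Rank sum for X: R1 = 1 + 2 + 3 + 4 + 5 + 6 + 7 + 8.5 = 36.5.
Step 3: U_X = R1 - n1(n1+1)/2 = 36.5 - 8*9/2 = 36.5 - 36 = 0.5.
       U_Y = n1*n2 - U_X = 32 - 0.5 = 31.5.
Step 4: Ties are present, so use the tie-corrected normal approximation (with continuity correction) for the p-value.
Step 5: p-value = 0.010708; compare to alpha = 0.1. reject H0.

U_X = 0.5, p = 0.010708, reject H0 at alpha = 0.1.


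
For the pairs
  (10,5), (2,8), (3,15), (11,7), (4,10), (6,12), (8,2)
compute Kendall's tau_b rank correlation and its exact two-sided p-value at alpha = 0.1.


Step 1: Enumerate the 21 unordered pairs (i,j) with i<j and classify each by sign(x_j-x_i) * sign(y_j-y_i).
  (1,2):dx=-8,dy=+3->D; (1,3):dx=-7,dy=+10->D; (1,4):dx=+1,dy=+2->C; (1,5):dx=-6,dy=+5->D
  (1,6):dx=-4,dy=+7->D; (1,7):dx=-2,dy=-3->C; (2,3):dx=+1,dy=+7->C; (2,4):dx=+9,dy=-1->D
  (2,5):dx=+2,dy=+2->C; (2,6):dx=+4,dy=+4->C; (2,7):dx=+6,dy=-6->D; (3,4):dx=+8,dy=-8->D
  (3,5):dx=+1,dy=-5->D; (3,6):dx=+3,dy=-3->D; (3,7):dx=+5,dy=-13->D; (4,5):dx=-7,dy=+3->D
  (4,6):dx=-5,dy=+5->D; (4,7):dx=-3,dy=-5->C; (5,6):dx=+2,dy=+2->C; (5,7):dx=+4,dy=-8->D
  (6,7):dx=+2,dy=-10->D
Step 2: C = 7, D = 14, total pairs = 21.
Step 3: tau = (C - D)/(n(n-1)/2) = (7 - 14)/21 = -0.333333.
Step 4: Exact two-sided p-value (enumerate n! = 5040 permutations of y under H0): p = 0.381349.
Step 5: alpha = 0.1. fail to reject H0.

tau_b = -0.3333 (C=7, D=14), p = 0.381349, fail to reject H0.


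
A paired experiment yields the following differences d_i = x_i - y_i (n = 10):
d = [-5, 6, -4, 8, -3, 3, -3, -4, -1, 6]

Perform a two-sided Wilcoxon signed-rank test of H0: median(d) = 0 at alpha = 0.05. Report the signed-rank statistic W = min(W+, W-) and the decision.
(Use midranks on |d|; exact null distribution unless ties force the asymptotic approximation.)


Step 1: Drop any zero differences (none here) and take |d_i|.
|d| = [5, 6, 4, 8, 3, 3, 3, 4, 1, 6]
Step 2: Midrank |d_i| (ties get averaged ranks).
ranks: |5|->7, |6|->8.5, |4|->5.5, |8|->10, |3|->3, |3|->3, |3|->3, |4|->5.5, |1|->1, |6|->8.5
Step 3: Attach original signs; sum ranks with positive sign and with negative sign.
W+ = 8.5 + 10 + 3 + 8.5 = 30
W- = 7 + 5.5 + 3 + 3 + 5.5 + 1 = 25
(Check: W+ + W- = 55 should equal n(n+1)/2 = 55.)
Step 4: Test statistic W = min(W+, W-) = 25.
Step 5: Ties in |d|, so use the tie-corrected normal approximation.
        E[W] = n(n+1)/4 = 10*11/4 = 27.5.
        Tie groups: |d|=3 (t=3), |d|=4 (t=2), |d|=6 (t=2); sum(t^3 - t) = 36.
        Var[W] = n(n+1)(2n+1)/24 - sum(t^3-t)/48 = 2310/24 - 36/48 = 95.5.
        z = (W - E[W]) / sqrt(Var[W]) = (25 - 27.5) / 9.7724 = -0.2558.
        Two-sided p = 2*Phi(z) = 0.798088.
Step 6: alpha = 0.05. fail to reject H0.

W+ = 30, W- = 25, W = min = 25, p = 0.798088, fail to reject H0.


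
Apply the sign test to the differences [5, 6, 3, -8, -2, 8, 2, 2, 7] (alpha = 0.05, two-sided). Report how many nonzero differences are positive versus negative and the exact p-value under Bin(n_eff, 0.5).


Step 1: Discard zero differences. Original n = 9; n_eff = number of nonzero differences = 9.
Nonzero differences (with sign): +5, +6, +3, -8, -2, +8, +2, +2, +7
Step 2: Count signs: positive = 7, negative = 2.
Step 3: Under H0: P(positive) = 0.5, so the number of positives S ~ Bin(9, 0.5).
Step 4: Two-sided exact p-value = sum of Bin(9,0.5) probabilities at or below the observed probability = 0.179688.
Step 5: alpha = 0.05. fail to reject H0.

n_eff = 9, pos = 7, neg = 2, p = 0.179688, fail to reject H0.


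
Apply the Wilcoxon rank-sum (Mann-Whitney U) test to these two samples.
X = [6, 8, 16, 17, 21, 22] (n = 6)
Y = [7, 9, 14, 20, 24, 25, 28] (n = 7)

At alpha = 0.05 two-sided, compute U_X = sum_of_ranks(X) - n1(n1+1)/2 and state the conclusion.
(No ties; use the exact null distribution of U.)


Step 1: Combine and sort all 13 observations; assign midranks.
sorted (value, group): (6,X), (7,Y), (8,X), (9,Y), (14,Y), (16,X), (17,X), (20,Y), (21,X), (22,X), (24,Y), (25,Y), (28,Y)
ranks: 6->1, 7->2, 8->3, 9->4, 14->5, 16->6, 17->7, 20->8, 21->9, 22->10, 24->11, 25->12, 28->13
Step 2: Rank sum for X: R1 = 1 + 3 + 6 + 7 + 9 + 10 = 36.
Step 3: U_X = R1 - n1(n1+1)/2 = 36 - 6*7/2 = 36 - 21 = 15.
       U_Y = n1*n2 - U_X = 42 - 15 = 27.
Step 4: No ties, so the exact null distribution of U (based on enumerating the C(13,6) = 1716 equally likely rank assignments) gives the two-sided p-value.
Step 5: p-value = 0.445221; compare to alpha = 0.05. fail to reject H0.

U_X = 15, p = 0.445221, fail to reject H0 at alpha = 0.05.


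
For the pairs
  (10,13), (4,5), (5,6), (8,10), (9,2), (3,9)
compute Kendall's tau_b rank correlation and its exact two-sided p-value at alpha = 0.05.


Step 1: Enumerate the 15 unordered pairs (i,j) with i<j and classify each by sign(x_j-x_i) * sign(y_j-y_i).
  (1,2):dx=-6,dy=-8->C; (1,3):dx=-5,dy=-7->C; (1,4):dx=-2,dy=-3->C; (1,5):dx=-1,dy=-11->C
  (1,6):dx=-7,dy=-4->C; (2,3):dx=+1,dy=+1->C; (2,4):dx=+4,dy=+5->C; (2,5):dx=+5,dy=-3->D
  (2,6):dx=-1,dy=+4->D; (3,4):dx=+3,dy=+4->C; (3,5):dx=+4,dy=-4->D; (3,6):dx=-2,dy=+3->D
  (4,5):dx=+1,dy=-8->D; (4,6):dx=-5,dy=-1->C; (5,6):dx=-6,dy=+7->D
Step 2: C = 9, D = 6, total pairs = 15.
Step 3: tau = (C - D)/(n(n-1)/2) = (9 - 6)/15 = 0.200000.
Step 4: Exact two-sided p-value (enumerate n! = 720 permutations of y under H0): p = 0.719444.
Step 5: alpha = 0.05. fail to reject H0.

tau_b = 0.2000 (C=9, D=6), p = 0.719444, fail to reject H0.


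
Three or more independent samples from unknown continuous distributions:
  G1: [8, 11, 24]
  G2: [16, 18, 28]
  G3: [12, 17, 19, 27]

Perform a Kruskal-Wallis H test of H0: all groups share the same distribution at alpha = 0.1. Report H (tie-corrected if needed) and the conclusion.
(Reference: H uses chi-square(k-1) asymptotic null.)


Step 1: Combine all N = 10 observations and assign midranks.
sorted (value, group, rank): (8,G1,1), (11,G1,2), (12,G3,3), (16,G2,4), (17,G3,5), (18,G2,6), (19,G3,7), (24,G1,8), (27,G3,9), (28,G2,10)
Step 2: Sum ranks within each group.
R_1 = 11 (n_1 = 3)
R_2 = 20 (n_2 = 3)
R_3 = 24 (n_3 = 4)
Step 3: H = 12/(N(N+1)) * sum(R_i^2/n_i) - 3(N+1)
     = 12/(10*11) * (11^2/3 + 20^2/3 + 24^2/4) - 3*11
     = 0.109091 * 317.667 - 33
     = 1.654545.
Step 4: No ties, so H is used without correction.
Step 5: Under H0, H ~ chi^2(2); p-value = 0.437240.
Step 6: alpha = 0.1. fail to reject H0.

H = 1.6545, df = 2, p = 0.437240, fail to reject H0.


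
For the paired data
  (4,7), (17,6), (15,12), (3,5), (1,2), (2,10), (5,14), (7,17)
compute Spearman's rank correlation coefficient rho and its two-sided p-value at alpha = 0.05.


Step 1: Rank x and y separately (midranks; no ties here).
rank(x): 4->4, 17->8, 15->7, 3->3, 1->1, 2->2, 5->5, 7->6
rank(y): 7->4, 6->3, 12->6, 5->2, 2->1, 10->5, 14->7, 17->8
Step 2: d_i = R_x(i) - R_y(i); compute d_i^2.
  (4-4)^2=0, (8-3)^2=25, (7-6)^2=1, (3-2)^2=1, (1-1)^2=0, (2-5)^2=9, (5-7)^2=4, (6-8)^2=4
sum(d^2) = 44.
Step 3: rho = 1 - 6*44 / (8*(8^2 - 1)) = 1 - 264/504 = 0.476190.
Step 4: Under H0, t = rho * sqrt((n-2)/(1-rho^2)) = 1.3265 ~ t(6).
Step 5: Two-sided p-value from the t-distribution with 6 df = 0.232936.
Step 6: alpha = 0.05. fail to reject H0.

rho = 0.4762, p = 0.232936, fail to reject H0 at alpha = 0.05.


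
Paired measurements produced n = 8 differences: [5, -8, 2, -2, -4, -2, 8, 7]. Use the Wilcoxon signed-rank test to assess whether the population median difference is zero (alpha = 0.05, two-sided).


Step 1: Drop any zero differences (none here) and take |d_i|.
|d| = [5, 8, 2, 2, 4, 2, 8, 7]
Step 2: Midrank |d_i| (ties get averaged ranks).
ranks: |5|->5, |8|->7.5, |2|->2, |2|->2, |4|->4, |2|->2, |8|->7.5, |7|->6
Step 3: Attach original signs; sum ranks with positive sign and with negative sign.
W+ = 5 + 2 + 7.5 + 6 = 20.5
W- = 7.5 + 2 + 4 + 2 = 15.5
(Check: W+ + W- = 36 should equal n(n+1)/2 = 36.)
Step 4: Test statistic W = min(W+, W-) = 15.5.
Step 5: Ties in |d|, so use the tie-corrected normal approximation.
        E[W] = n(n+1)/4 = 8*9/4 = 18.
        Tie groups: |d|=2 (t=3), |d|=8 (t=2); sum(t^3 - t) = 30.
        Var[W] = n(n+1)(2n+1)/24 - sum(t^3-t)/48 = 1224/24 - 30/48 = 50.375.
        z = (W - E[W]) / sqrt(Var[W]) = (15.5 - 18) / 7.0975 = -0.3522.
        Two-sided p = 2*Phi(z) = 0.724662.
Step 6: alpha = 0.05. fail to reject H0.

W+ = 20.5, W- = 15.5, W = min = 15.5, p = 0.724662, fail to reject H0.


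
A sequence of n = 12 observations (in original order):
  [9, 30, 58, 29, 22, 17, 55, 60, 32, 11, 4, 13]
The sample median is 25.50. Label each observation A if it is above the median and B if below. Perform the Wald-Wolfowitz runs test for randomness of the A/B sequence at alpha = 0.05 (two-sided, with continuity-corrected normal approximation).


Step 1: Compute median = 25.50; label A = above, B = below.
Labels in order: BAAABBAAABBB  (n_A = 6, n_B = 6)
Step 2: Count runs R = 5.
Step 3: Under H0 (random ordering), E[R] = 2*n_A*n_B/(n_A+n_B) + 1 = 2*6*6/12 + 1 = 7.0000.
        Var[R] = 2*n_A*n_B*(2*n_A*n_B - n_A - n_B) / ((n_A+n_B)^2 * (n_A+n_B-1)) = 4320/1584 = 2.7273.
        SD[R] = 1.6514.
Step 4: Continuity-corrected z = (R + 0.5 - E[R]) / SD[R] = (5 + 0.5 - 7.0000) / 1.6514 = -0.9083.
Step 5: Two-sided p-value via normal approximation = 2*(1 - Phi(|z|)) = 0.363722.
Step 6: alpha = 0.05. fail to reject H0.

R = 5, z = -0.9083, p = 0.363722, fail to reject H0.


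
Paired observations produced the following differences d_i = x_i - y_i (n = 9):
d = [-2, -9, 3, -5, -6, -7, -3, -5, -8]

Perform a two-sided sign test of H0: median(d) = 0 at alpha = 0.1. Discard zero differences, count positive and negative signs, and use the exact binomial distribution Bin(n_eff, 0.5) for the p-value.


Step 1: Discard zero differences. Original n = 9; n_eff = number of nonzero differences = 9.
Nonzero differences (with sign): -2, -9, +3, -5, -6, -7, -3, -5, -8
Step 2: Count signs: positive = 1, negative = 8.
Step 3: Under H0: P(positive) = 0.5, so the number of positives S ~ Bin(9, 0.5).
Step 4: Two-sided exact p-value = sum of Bin(9,0.5) probabilities at or below the observed probability = 0.039062.
Step 5: alpha = 0.1. reject H0.

n_eff = 9, pos = 1, neg = 8, p = 0.039062, reject H0.


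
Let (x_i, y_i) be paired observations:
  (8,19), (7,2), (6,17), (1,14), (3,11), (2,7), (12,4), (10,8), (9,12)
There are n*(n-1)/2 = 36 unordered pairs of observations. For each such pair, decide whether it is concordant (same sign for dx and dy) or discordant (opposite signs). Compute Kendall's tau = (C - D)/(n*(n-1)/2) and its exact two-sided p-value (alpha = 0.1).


Step 1: Enumerate the 36 unordered pairs (i,j) with i<j and classify each by sign(x_j-x_i) * sign(y_j-y_i).
  (1,2):dx=-1,dy=-17->C; (1,3):dx=-2,dy=-2->C; (1,4):dx=-7,dy=-5->C; (1,5):dx=-5,dy=-8->C
  (1,6):dx=-6,dy=-12->C; (1,7):dx=+4,dy=-15->D; (1,8):dx=+2,dy=-11->D; (1,9):dx=+1,dy=-7->D
  (2,3):dx=-1,dy=+15->D; (2,4):dx=-6,dy=+12->D; (2,5):dx=-4,dy=+9->D; (2,6):dx=-5,dy=+5->D
  (2,7):dx=+5,dy=+2->C; (2,8):dx=+3,dy=+6->C; (2,9):dx=+2,dy=+10->C; (3,4):dx=-5,dy=-3->C
  (3,5):dx=-3,dy=-6->C; (3,6):dx=-4,dy=-10->C; (3,7):dx=+6,dy=-13->D; (3,8):dx=+4,dy=-9->D
  (3,9):dx=+3,dy=-5->D; (4,5):dx=+2,dy=-3->D; (4,6):dx=+1,dy=-7->D; (4,7):dx=+11,dy=-10->D
  (4,8):dx=+9,dy=-6->D; (4,9):dx=+8,dy=-2->D; (5,6):dx=-1,dy=-4->C; (5,7):dx=+9,dy=-7->D
  (5,8):dx=+7,dy=-3->D; (5,9):dx=+6,dy=+1->C; (6,7):dx=+10,dy=-3->D; (6,8):dx=+8,dy=+1->C
  (6,9):dx=+7,dy=+5->C; (7,8):dx=-2,dy=+4->D; (7,9):dx=-3,dy=+8->D; (8,9):dx=-1,dy=+4->D
Step 2: C = 15, D = 21, total pairs = 36.
Step 3: tau = (C - D)/(n(n-1)/2) = (15 - 21)/36 = -0.166667.
Step 4: Exact two-sided p-value (enumerate n! = 362880 permutations of y under H0): p = 0.612202.
Step 5: alpha = 0.1. fail to reject H0.

tau_b = -0.1667 (C=15, D=21), p = 0.612202, fail to reject H0.


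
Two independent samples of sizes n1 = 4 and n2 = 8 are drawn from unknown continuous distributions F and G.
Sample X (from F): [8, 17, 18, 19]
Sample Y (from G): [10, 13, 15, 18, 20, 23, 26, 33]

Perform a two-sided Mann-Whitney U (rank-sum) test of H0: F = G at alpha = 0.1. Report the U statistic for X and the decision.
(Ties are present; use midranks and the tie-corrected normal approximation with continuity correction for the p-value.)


Step 1: Combine and sort all 12 observations; assign midranks.
sorted (value, group): (8,X), (10,Y), (13,Y), (15,Y), (17,X), (18,X), (18,Y), (19,X), (20,Y), (23,Y), (26,Y), (33,Y)
ranks: 8->1, 10->2, 13->3, 15->4, 17->5, 18->6.5, 18->6.5, 19->8, 20->9, 23->10, 26->11, 33->12
Step 2: Rank sum for X: R1 = 1 + 5 + 6.5 + 8 = 20.5.
Step 3: U_X = R1 - n1(n1+1)/2 = 20.5 - 4*5/2 = 20.5 - 10 = 10.5.
       U_Y = n1*n2 - U_X = 32 - 10.5 = 21.5.
Step 4: Ties are present, so use the tie-corrected normal approximation (with continuity correction) for the p-value.
Step 5: p-value = 0.394938; compare to alpha = 0.1. fail to reject H0.

U_X = 10.5, p = 0.394938, fail to reject H0 at alpha = 0.1.


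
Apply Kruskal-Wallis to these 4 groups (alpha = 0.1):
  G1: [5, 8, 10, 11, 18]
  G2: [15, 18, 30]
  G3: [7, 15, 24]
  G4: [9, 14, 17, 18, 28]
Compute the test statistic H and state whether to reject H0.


Step 1: Combine all N = 16 observations and assign midranks.
sorted (value, group, rank): (5,G1,1), (7,G3,2), (8,G1,3), (9,G4,4), (10,G1,5), (11,G1,6), (14,G4,7), (15,G2,8.5), (15,G3,8.5), (17,G4,10), (18,G1,12), (18,G2,12), (18,G4,12), (24,G3,14), (28,G4,15), (30,G2,16)
Step 2: Sum ranks within each group.
R_1 = 27 (n_1 = 5)
R_2 = 36.5 (n_2 = 3)
R_3 = 24.5 (n_3 = 3)
R_4 = 48 (n_4 = 5)
Step 3: H = 12/(N(N+1)) * sum(R_i^2/n_i) - 3(N+1)
     = 12/(16*17) * (27^2/5 + 36.5^2/3 + 24.5^2/3 + 48^2/5) - 3*17
     = 0.044118 * 1250.77 - 51
     = 4.180882.
Step 4: Ties present; correction factor C = 1 - 30/(16^3 - 16) = 0.992647. Corrected H = 4.180882 / 0.992647 = 4.211852.
Step 5: Under H0, H ~ chi^2(3); p-value = 0.239478.
Step 6: alpha = 0.1. fail to reject H0.

H = 4.2119, df = 3, p = 0.239478, fail to reject H0.


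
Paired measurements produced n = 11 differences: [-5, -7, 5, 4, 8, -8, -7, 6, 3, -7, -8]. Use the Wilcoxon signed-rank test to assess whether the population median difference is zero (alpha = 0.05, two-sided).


Step 1: Drop any zero differences (none here) and take |d_i|.
|d| = [5, 7, 5, 4, 8, 8, 7, 6, 3, 7, 8]
Step 2: Midrank |d_i| (ties get averaged ranks).
ranks: |5|->3.5, |7|->7, |5|->3.5, |4|->2, |8|->10, |8|->10, |7|->7, |6|->5, |3|->1, |7|->7, |8|->10
Step 3: Attach original signs; sum ranks with positive sign and with negative sign.
W+ = 3.5 + 2 + 10 + 5 + 1 = 21.5
W- = 3.5 + 7 + 10 + 7 + 7 + 10 = 44.5
(Check: W+ + W- = 66 should equal n(n+1)/2 = 66.)
Step 4: Test statistic W = min(W+, W-) = 21.5.
Step 5: Ties in |d|, so use the tie-corrected normal approximation.
        E[W] = n(n+1)/4 = 11*12/4 = 33.
        Tie groups: |d|=5 (t=2), |d|=7 (t=3), |d|=8 (t=3); sum(t^3 - t) = 54.
        Var[W] = n(n+1)(2n+1)/24 - sum(t^3-t)/48 = 3036/24 - 54/48 = 125.375.
        z = (W - E[W]) / sqrt(Var[W]) = (21.5 - 33) / 11.1971 = -1.0271.
        Two-sided p = 2*Phi(z) = 0.304396.
Step 6: alpha = 0.05. fail to reject H0.

W+ = 21.5, W- = 44.5, W = min = 21.5, p = 0.304396, fail to reject H0.


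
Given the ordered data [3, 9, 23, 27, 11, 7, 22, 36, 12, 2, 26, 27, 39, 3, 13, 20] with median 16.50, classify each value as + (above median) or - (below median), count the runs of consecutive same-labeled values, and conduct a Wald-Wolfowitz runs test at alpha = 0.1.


Step 1: Compute median = 16.50; label A = above, B = below.
Labels in order: BBAABBAABBAAABBA  (n_A = 8, n_B = 8)
Step 2: Count runs R = 8.
Step 3: Under H0 (random ordering), E[R] = 2*n_A*n_B/(n_A+n_B) + 1 = 2*8*8/16 + 1 = 9.0000.
        Var[R] = 2*n_A*n_B*(2*n_A*n_B - n_A - n_B) / ((n_A+n_B)^2 * (n_A+n_B-1)) = 14336/3840 = 3.7333.
        SD[R] = 1.9322.
Step 4: Continuity-corrected z = (R + 0.5 - E[R]) / SD[R] = (8 + 0.5 - 9.0000) / 1.9322 = -0.2588.
Step 5: Two-sided p-value via normal approximation = 2*(1 - Phi(|z|)) = 0.795809.
Step 6: alpha = 0.1. fail to reject H0.

R = 8, z = -0.2588, p = 0.795809, fail to reject H0.


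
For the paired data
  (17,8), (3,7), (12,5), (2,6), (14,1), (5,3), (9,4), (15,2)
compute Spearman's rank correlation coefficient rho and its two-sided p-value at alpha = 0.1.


Step 1: Rank x and y separately (midranks; no ties here).
rank(x): 17->8, 3->2, 12->5, 2->1, 14->6, 5->3, 9->4, 15->7
rank(y): 8->8, 7->7, 5->5, 6->6, 1->1, 3->3, 4->4, 2->2
Step 2: d_i = R_x(i) - R_y(i); compute d_i^2.
  (8-8)^2=0, (2-7)^2=25, (5-5)^2=0, (1-6)^2=25, (6-1)^2=25, (3-3)^2=0, (4-4)^2=0, (7-2)^2=25
sum(d^2) = 100.
Step 3: rho = 1 - 6*100 / (8*(8^2 - 1)) = 1 - 600/504 = -0.190476.
Step 4: Under H0, t = rho * sqrt((n-2)/(1-rho^2)) = -0.4753 ~ t(6).
Step 5: Two-sided p-value from the t-distribution with 6 df = 0.651401.
Step 6: alpha = 0.1. fail to reject H0.

rho = -0.1905, p = 0.651401, fail to reject H0 at alpha = 0.1.


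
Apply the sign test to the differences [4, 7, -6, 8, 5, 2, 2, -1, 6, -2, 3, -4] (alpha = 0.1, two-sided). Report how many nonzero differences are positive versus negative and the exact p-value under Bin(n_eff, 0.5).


Step 1: Discard zero differences. Original n = 12; n_eff = number of nonzero differences = 12.
Nonzero differences (with sign): +4, +7, -6, +8, +5, +2, +2, -1, +6, -2, +3, -4
Step 2: Count signs: positive = 8, negative = 4.
Step 3: Under H0: P(positive) = 0.5, so the number of positives S ~ Bin(12, 0.5).
Step 4: Two-sided exact p-value = sum of Bin(12,0.5) probabilities at or below the observed probability = 0.387695.
Step 5: alpha = 0.1. fail to reject H0.

n_eff = 12, pos = 8, neg = 4, p = 0.387695, fail to reject H0.


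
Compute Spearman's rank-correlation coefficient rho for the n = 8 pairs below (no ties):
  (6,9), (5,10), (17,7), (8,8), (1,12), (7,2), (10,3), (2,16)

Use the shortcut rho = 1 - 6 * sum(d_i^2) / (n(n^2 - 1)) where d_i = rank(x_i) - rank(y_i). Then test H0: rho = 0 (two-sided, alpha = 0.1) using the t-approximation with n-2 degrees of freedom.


Step 1: Rank x and y separately (midranks; no ties here).
rank(x): 6->4, 5->3, 17->8, 8->6, 1->1, 7->5, 10->7, 2->2
rank(y): 9->5, 10->6, 7->3, 8->4, 12->7, 2->1, 3->2, 16->8
Step 2: d_i = R_x(i) - R_y(i); compute d_i^2.
  (4-5)^2=1, (3-6)^2=9, (8-3)^2=25, (6-4)^2=4, (1-7)^2=36, (5-1)^2=16, (7-2)^2=25, (2-8)^2=36
sum(d^2) = 152.
Step 3: rho = 1 - 6*152 / (8*(8^2 - 1)) = 1 - 912/504 = -0.809524.
Step 4: Under H0, t = rho * sqrt((n-2)/(1-rho^2)) = -3.3776 ~ t(6).
Step 5: Two-sided p-value from the t-distribution with 6 df = 0.014903.
Step 6: alpha = 0.1. reject H0.

rho = -0.8095, p = 0.014903, reject H0 at alpha = 0.1.


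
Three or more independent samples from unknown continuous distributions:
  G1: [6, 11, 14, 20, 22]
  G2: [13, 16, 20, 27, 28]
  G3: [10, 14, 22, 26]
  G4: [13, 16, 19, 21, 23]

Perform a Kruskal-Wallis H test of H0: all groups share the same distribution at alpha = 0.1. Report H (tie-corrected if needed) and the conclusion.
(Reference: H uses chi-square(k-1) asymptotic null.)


Step 1: Combine all N = 19 observations and assign midranks.
sorted (value, group, rank): (6,G1,1), (10,G3,2), (11,G1,3), (13,G2,4.5), (13,G4,4.5), (14,G1,6.5), (14,G3,6.5), (16,G2,8.5), (16,G4,8.5), (19,G4,10), (20,G1,11.5), (20,G2,11.5), (21,G4,13), (22,G1,14.5), (22,G3,14.5), (23,G4,16), (26,G3,17), (27,G2,18), (28,G2,19)
Step 2: Sum ranks within each group.
R_1 = 36.5 (n_1 = 5)
R_2 = 61.5 (n_2 = 5)
R_3 = 40 (n_3 = 4)
R_4 = 52 (n_4 = 5)
Step 3: H = 12/(N(N+1)) * sum(R_i^2/n_i) - 3(N+1)
     = 12/(19*20) * (36.5^2/5 + 61.5^2/5 + 40^2/4 + 52^2/5) - 3*20
     = 0.031579 * 1963.7 - 60
     = 2.011579.
Step 4: Ties present; correction factor C = 1 - 30/(19^3 - 19) = 0.995614. Corrected H = 2.011579 / 0.995614 = 2.020441.
Step 5: Under H0, H ~ chi^2(3); p-value = 0.568175.
Step 6: alpha = 0.1. fail to reject H0.

H = 2.0204, df = 3, p = 0.568175, fail to reject H0.


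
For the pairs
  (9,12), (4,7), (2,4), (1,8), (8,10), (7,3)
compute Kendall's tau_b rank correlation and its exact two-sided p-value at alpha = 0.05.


Step 1: Enumerate the 15 unordered pairs (i,j) with i<j and classify each by sign(x_j-x_i) * sign(y_j-y_i).
  (1,2):dx=-5,dy=-5->C; (1,3):dx=-7,dy=-8->C; (1,4):dx=-8,dy=-4->C; (1,5):dx=-1,dy=-2->C
  (1,6):dx=-2,dy=-9->C; (2,3):dx=-2,dy=-3->C; (2,4):dx=-3,dy=+1->D; (2,5):dx=+4,dy=+3->C
  (2,6):dx=+3,dy=-4->D; (3,4):dx=-1,dy=+4->D; (3,5):dx=+6,dy=+6->C; (3,6):dx=+5,dy=-1->D
  (4,5):dx=+7,dy=+2->C; (4,6):dx=+6,dy=-5->D; (5,6):dx=-1,dy=-7->C
Step 2: C = 10, D = 5, total pairs = 15.
Step 3: tau = (C - D)/(n(n-1)/2) = (10 - 5)/15 = 0.333333.
Step 4: Exact two-sided p-value (enumerate n! = 720 permutations of y under H0): p = 0.469444.
Step 5: alpha = 0.05. fail to reject H0.

tau_b = 0.3333 (C=10, D=5), p = 0.469444, fail to reject H0.


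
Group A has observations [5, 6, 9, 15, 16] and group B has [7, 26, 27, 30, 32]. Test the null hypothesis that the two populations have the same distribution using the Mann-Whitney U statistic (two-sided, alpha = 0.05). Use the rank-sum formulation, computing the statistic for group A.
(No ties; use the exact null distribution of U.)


Step 1: Combine and sort all 10 observations; assign midranks.
sorted (value, group): (5,X), (6,X), (7,Y), (9,X), (15,X), (16,X), (26,Y), (27,Y), (30,Y), (32,Y)
ranks: 5->1, 6->2, 7->3, 9->4, 15->5, 16->6, 26->7, 27->8, 30->9, 32->10
Step 2: Rank sum for X: R1 = 1 + 2 + 4 + 5 + 6 = 18.
Step 3: U_X = R1 - n1(n1+1)/2 = 18 - 5*6/2 = 18 - 15 = 3.
       U_Y = n1*n2 - U_X = 25 - 3 = 22.
Step 4: No ties, so the exact null distribution of U (based on enumerating the C(10,5) = 252 equally likely rank assignments) gives the two-sided p-value.
Step 5: p-value = 0.055556; compare to alpha = 0.05. fail to reject H0.

U_X = 3, p = 0.055556, fail to reject H0 at alpha = 0.05.


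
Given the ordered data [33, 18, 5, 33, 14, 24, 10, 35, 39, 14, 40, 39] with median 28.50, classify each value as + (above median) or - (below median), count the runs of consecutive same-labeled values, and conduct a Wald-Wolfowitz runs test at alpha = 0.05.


Step 1: Compute median = 28.50; label A = above, B = below.
Labels in order: ABBABBBAABAA  (n_A = 6, n_B = 6)
Step 2: Count runs R = 7.
Step 3: Under H0 (random ordering), E[R] = 2*n_A*n_B/(n_A+n_B) + 1 = 2*6*6/12 + 1 = 7.0000.
        Var[R] = 2*n_A*n_B*(2*n_A*n_B - n_A - n_B) / ((n_A+n_B)^2 * (n_A+n_B-1)) = 4320/1584 = 2.7273.
        SD[R] = 1.6514.
Step 4: R = E[R], so z = 0 with no continuity correction.
Step 5: Two-sided p-value via normal approximation = 2*(1 - Phi(|z|)) = 1.000000.
Step 6: alpha = 0.05. fail to reject H0.

R = 7, z = 0.0000, p = 1.000000, fail to reject H0.


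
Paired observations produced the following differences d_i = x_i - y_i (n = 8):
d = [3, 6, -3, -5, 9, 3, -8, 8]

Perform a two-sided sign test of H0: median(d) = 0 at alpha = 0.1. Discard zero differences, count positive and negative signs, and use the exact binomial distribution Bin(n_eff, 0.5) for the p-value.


Step 1: Discard zero differences. Original n = 8; n_eff = number of nonzero differences = 8.
Nonzero differences (with sign): +3, +6, -3, -5, +9, +3, -8, +8
Step 2: Count signs: positive = 5, negative = 3.
Step 3: Under H0: P(positive) = 0.5, so the number of positives S ~ Bin(8, 0.5).
Step 4: Two-sided exact p-value = sum of Bin(8,0.5) probabilities at or below the observed probability = 0.726562.
Step 5: alpha = 0.1. fail to reject H0.

n_eff = 8, pos = 5, neg = 3, p = 0.726562, fail to reject H0.


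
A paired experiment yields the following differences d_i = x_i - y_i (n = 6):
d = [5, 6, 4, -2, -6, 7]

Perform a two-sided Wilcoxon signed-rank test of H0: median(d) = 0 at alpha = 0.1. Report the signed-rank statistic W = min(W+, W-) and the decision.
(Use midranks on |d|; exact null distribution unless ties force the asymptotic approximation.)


Step 1: Drop any zero differences (none here) and take |d_i|.
|d| = [5, 6, 4, 2, 6, 7]
Step 2: Midrank |d_i| (ties get averaged ranks).
ranks: |5|->3, |6|->4.5, |4|->2, |2|->1, |6|->4.5, |7|->6
Step 3: Attach original signs; sum ranks with positive sign and with negative sign.
W+ = 3 + 4.5 + 2 + 6 = 15.5
W- = 1 + 4.5 = 5.5
(Check: W+ + W- = 21 should equal n(n+1)/2 = 21.)
Step 4: Test statistic W = min(W+, W-) = 5.5.
Step 5: Ties in |d|, so use the tie-corrected normal approximation.
        E[W] = n(n+1)/4 = 6*7/4 = 10.5.
        Tie groups: |d|=6 (t=2); sum(t^3 - t) = 6.
        Var[W] = n(n+1)(2n+1)/24 - sum(t^3-t)/48 = 546/24 - 6/48 = 22.625.
        z = (W - E[W]) / sqrt(Var[W]) = (5.5 - 10.5) / 4.7566 = -1.0512.
        Two-sided p = 2*Phi(z) = 0.293177.
Step 6: alpha = 0.1. fail to reject H0.

W+ = 15.5, W- = 5.5, W = min = 5.5, p = 0.293177, fail to reject H0.


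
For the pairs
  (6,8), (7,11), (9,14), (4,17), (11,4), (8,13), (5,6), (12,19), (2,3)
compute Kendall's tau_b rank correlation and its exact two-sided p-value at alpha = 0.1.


Step 1: Enumerate the 36 unordered pairs (i,j) with i<j and classify each by sign(x_j-x_i) * sign(y_j-y_i).
  (1,2):dx=+1,dy=+3->C; (1,3):dx=+3,dy=+6->C; (1,4):dx=-2,dy=+9->D; (1,5):dx=+5,dy=-4->D
  (1,6):dx=+2,dy=+5->C; (1,7):dx=-1,dy=-2->C; (1,8):dx=+6,dy=+11->C; (1,9):dx=-4,dy=-5->C
  (2,3):dx=+2,dy=+3->C; (2,4):dx=-3,dy=+6->D; (2,5):dx=+4,dy=-7->D; (2,6):dx=+1,dy=+2->C
  (2,7):dx=-2,dy=-5->C; (2,8):dx=+5,dy=+8->C; (2,9):dx=-5,dy=-8->C; (3,4):dx=-5,dy=+3->D
  (3,5):dx=+2,dy=-10->D; (3,6):dx=-1,dy=-1->C; (3,7):dx=-4,dy=-8->C; (3,8):dx=+3,dy=+5->C
  (3,9):dx=-7,dy=-11->C; (4,5):dx=+7,dy=-13->D; (4,6):dx=+4,dy=-4->D; (4,7):dx=+1,dy=-11->D
  (4,8):dx=+8,dy=+2->C; (4,9):dx=-2,dy=-14->C; (5,6):dx=-3,dy=+9->D; (5,7):dx=-6,dy=+2->D
  (5,8):dx=+1,dy=+15->C; (5,9):dx=-9,dy=-1->C; (6,7):dx=-3,dy=-7->C; (6,8):dx=+4,dy=+6->C
  (6,9):dx=-6,dy=-10->C; (7,8):dx=+7,dy=+13->C; (7,9):dx=-3,dy=-3->C; (8,9):dx=-10,dy=-16->C
Step 2: C = 25, D = 11, total pairs = 36.
Step 3: tau = (C - D)/(n(n-1)/2) = (25 - 11)/36 = 0.388889.
Step 4: Exact two-sided p-value (enumerate n! = 362880 permutations of y under H0): p = 0.180181.
Step 5: alpha = 0.1. fail to reject H0.

tau_b = 0.3889 (C=25, D=11), p = 0.180181, fail to reject H0.


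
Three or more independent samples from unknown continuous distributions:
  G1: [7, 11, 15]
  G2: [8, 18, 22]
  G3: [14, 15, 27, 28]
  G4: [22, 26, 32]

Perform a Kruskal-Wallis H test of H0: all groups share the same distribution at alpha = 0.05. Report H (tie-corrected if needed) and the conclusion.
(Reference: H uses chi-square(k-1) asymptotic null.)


Step 1: Combine all N = 13 observations and assign midranks.
sorted (value, group, rank): (7,G1,1), (8,G2,2), (11,G1,3), (14,G3,4), (15,G1,5.5), (15,G3,5.5), (18,G2,7), (22,G2,8.5), (22,G4,8.5), (26,G4,10), (27,G3,11), (28,G3,12), (32,G4,13)
Step 2: Sum ranks within each group.
R_1 = 9.5 (n_1 = 3)
R_2 = 17.5 (n_2 = 3)
R_3 = 32.5 (n_3 = 4)
R_4 = 31.5 (n_4 = 3)
Step 3: H = 12/(N(N+1)) * sum(R_i^2/n_i) - 3(N+1)
     = 12/(13*14) * (9.5^2/3 + 17.5^2/3 + 32.5^2/4 + 31.5^2/3) - 3*14
     = 0.065934 * 726.979 - 42
     = 5.932692.
Step 4: Ties present; correction factor C = 1 - 12/(13^3 - 13) = 0.994505. Corrected H = 5.932692 / 0.994505 = 5.965470.
Step 5: Under H0, H ~ chi^2(3); p-value = 0.113302.
Step 6: alpha = 0.05. fail to reject H0.

H = 5.9655, df = 3, p = 0.113302, fail to reject H0.


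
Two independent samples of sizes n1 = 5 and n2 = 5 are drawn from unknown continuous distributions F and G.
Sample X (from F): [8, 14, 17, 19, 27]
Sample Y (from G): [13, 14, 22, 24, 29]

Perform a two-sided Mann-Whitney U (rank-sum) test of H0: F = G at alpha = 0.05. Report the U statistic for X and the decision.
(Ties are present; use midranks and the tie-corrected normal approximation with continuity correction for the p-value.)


Step 1: Combine and sort all 10 observations; assign midranks.
sorted (value, group): (8,X), (13,Y), (14,X), (14,Y), (17,X), (19,X), (22,Y), (24,Y), (27,X), (29,Y)
ranks: 8->1, 13->2, 14->3.5, 14->3.5, 17->5, 19->6, 22->7, 24->8, 27->9, 29->10
Step 2: Rank sum for X: R1 = 1 + 3.5 + 5 + 6 + 9 = 24.5.
Step 3: U_X = R1 - n1(n1+1)/2 = 24.5 - 5*6/2 = 24.5 - 15 = 9.5.
       U_Y = n1*n2 - U_X = 25 - 9.5 = 15.5.
Step 4: Ties are present, so use the tie-corrected normal approximation (with continuity correction) for the p-value.
Step 5: p-value = 0.600402; compare to alpha = 0.05. fail to reject H0.

U_X = 9.5, p = 0.600402, fail to reject H0 at alpha = 0.05.


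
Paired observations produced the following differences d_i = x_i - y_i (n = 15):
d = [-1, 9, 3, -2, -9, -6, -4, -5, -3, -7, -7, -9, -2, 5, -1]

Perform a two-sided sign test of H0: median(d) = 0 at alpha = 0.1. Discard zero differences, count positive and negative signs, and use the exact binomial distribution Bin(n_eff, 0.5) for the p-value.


Step 1: Discard zero differences. Original n = 15; n_eff = number of nonzero differences = 15.
Nonzero differences (with sign): -1, +9, +3, -2, -9, -6, -4, -5, -3, -7, -7, -9, -2, +5, -1
Step 2: Count signs: positive = 3, negative = 12.
Step 3: Under H0: P(positive) = 0.5, so the number of positives S ~ Bin(15, 0.5).
Step 4: Two-sided exact p-value = sum of Bin(15,0.5) probabilities at or below the observed probability = 0.035156.
Step 5: alpha = 0.1. reject H0.

n_eff = 15, pos = 3, neg = 12, p = 0.035156, reject H0.


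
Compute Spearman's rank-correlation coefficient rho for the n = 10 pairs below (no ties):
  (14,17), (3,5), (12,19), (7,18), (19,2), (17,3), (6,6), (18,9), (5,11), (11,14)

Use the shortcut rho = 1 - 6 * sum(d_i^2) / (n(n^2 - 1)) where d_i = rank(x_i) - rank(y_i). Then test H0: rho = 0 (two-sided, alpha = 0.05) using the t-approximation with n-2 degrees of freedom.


Step 1: Rank x and y separately (midranks; no ties here).
rank(x): 14->7, 3->1, 12->6, 7->4, 19->10, 17->8, 6->3, 18->9, 5->2, 11->5
rank(y): 17->8, 5->3, 19->10, 18->9, 2->1, 3->2, 6->4, 9->5, 11->6, 14->7
Step 2: d_i = R_x(i) - R_y(i); compute d_i^2.
  (7-8)^2=1, (1-3)^2=4, (6-10)^2=16, (4-9)^2=25, (10-1)^2=81, (8-2)^2=36, (3-4)^2=1, (9-5)^2=16, (2-6)^2=16, (5-7)^2=4
sum(d^2) = 200.
Step 3: rho = 1 - 6*200 / (10*(10^2 - 1)) = 1 - 1200/990 = -0.212121.
Step 4: Under H0, t = rho * sqrt((n-2)/(1-rho^2)) = -0.6139 ~ t(8).
Step 5: Two-sided p-value from the t-distribution with 8 df = 0.556306.
Step 6: alpha = 0.05. fail to reject H0.

rho = -0.2121, p = 0.556306, fail to reject H0 at alpha = 0.05.


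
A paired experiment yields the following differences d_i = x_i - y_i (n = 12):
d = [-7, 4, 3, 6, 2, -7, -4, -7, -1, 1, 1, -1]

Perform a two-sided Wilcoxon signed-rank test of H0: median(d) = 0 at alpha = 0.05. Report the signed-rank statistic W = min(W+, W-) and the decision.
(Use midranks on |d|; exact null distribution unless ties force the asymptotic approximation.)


Step 1: Drop any zero differences (none here) and take |d_i|.
|d| = [7, 4, 3, 6, 2, 7, 4, 7, 1, 1, 1, 1]
Step 2: Midrank |d_i| (ties get averaged ranks).
ranks: |7|->11, |4|->7.5, |3|->6, |6|->9, |2|->5, |7|->11, |4|->7.5, |7|->11, |1|->2.5, |1|->2.5, |1|->2.5, |1|->2.5
Step 3: Attach original signs; sum ranks with positive sign and with negative sign.
W+ = 7.5 + 6 + 9 + 5 + 2.5 + 2.5 = 32.5
W- = 11 + 11 + 7.5 + 11 + 2.5 + 2.5 = 45.5
(Check: W+ + W- = 78 should equal n(n+1)/2 = 78.)
Step 4: Test statistic W = min(W+, W-) = 32.5.
Step 5: Ties in |d|, so use the tie-corrected normal approximation.
        E[W] = n(n+1)/4 = 12*13/4 = 39.
        Tie groups: |d|=1 (t=4), |d|=4 (t=2), |d|=7 (t=3); sum(t^3 - t) = 90.
        Var[W] = n(n+1)(2n+1)/24 - sum(t^3-t)/48 = 3900/24 - 90/48 = 160.625.
        z = (W - E[W]) / sqrt(Var[W]) = (32.5 - 39) / 12.6738 = -0.5129.
        Two-sided p = 2*Phi(z) = 0.608043.
Step 6: alpha = 0.05. fail to reject H0.

W+ = 32.5, W- = 45.5, W = min = 32.5, p = 0.608043, fail to reject H0.


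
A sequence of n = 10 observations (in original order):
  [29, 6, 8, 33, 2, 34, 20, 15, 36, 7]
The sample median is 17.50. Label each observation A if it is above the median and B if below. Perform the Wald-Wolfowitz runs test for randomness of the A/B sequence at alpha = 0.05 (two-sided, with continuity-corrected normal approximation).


Step 1: Compute median = 17.50; label A = above, B = below.
Labels in order: ABBABAABAB  (n_A = 5, n_B = 5)
Step 2: Count runs R = 8.
Step 3: Under H0 (random ordering), E[R] = 2*n_A*n_B/(n_A+n_B) + 1 = 2*5*5/10 + 1 = 6.0000.
        Var[R] = 2*n_A*n_B*(2*n_A*n_B - n_A - n_B) / ((n_A+n_B)^2 * (n_A+n_B-1)) = 2000/900 = 2.2222.
        SD[R] = 1.4907.
Step 4: Continuity-corrected z = (R - 0.5 - E[R]) / SD[R] = (8 - 0.5 - 6.0000) / 1.4907 = 1.0062.
Step 5: Two-sided p-value via normal approximation = 2*(1 - Phi(|z|)) = 0.314305.
Step 6: alpha = 0.05. fail to reject H0.

R = 8, z = 1.0062, p = 0.314305, fail to reject H0.


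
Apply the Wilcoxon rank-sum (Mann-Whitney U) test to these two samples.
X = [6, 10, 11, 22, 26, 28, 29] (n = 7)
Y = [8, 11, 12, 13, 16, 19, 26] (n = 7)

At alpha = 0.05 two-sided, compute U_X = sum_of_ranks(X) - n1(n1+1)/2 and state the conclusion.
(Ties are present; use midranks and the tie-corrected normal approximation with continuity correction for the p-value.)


Step 1: Combine and sort all 14 observations; assign midranks.
sorted (value, group): (6,X), (8,Y), (10,X), (11,X), (11,Y), (12,Y), (13,Y), (16,Y), (19,Y), (22,X), (26,X), (26,Y), (28,X), (29,X)
ranks: 6->1, 8->2, 10->3, 11->4.5, 11->4.5, 12->6, 13->7, 16->8, 19->9, 22->10, 26->11.5, 26->11.5, 28->13, 29->14
Step 2: Rank sum for X: R1 = 1 + 3 + 4.5 + 10 + 11.5 + 13 + 14 = 57.
Step 3: U_X = R1 - n1(n1+1)/2 = 57 - 7*8/2 = 57 - 28 = 29.
       U_Y = n1*n2 - U_X = 49 - 29 = 20.
Step 4: Ties are present, so use the tie-corrected normal approximation (with continuity correction) for the p-value.
Step 5: p-value = 0.608491; compare to alpha = 0.05. fail to reject H0.

U_X = 29, p = 0.608491, fail to reject H0 at alpha = 0.05.
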